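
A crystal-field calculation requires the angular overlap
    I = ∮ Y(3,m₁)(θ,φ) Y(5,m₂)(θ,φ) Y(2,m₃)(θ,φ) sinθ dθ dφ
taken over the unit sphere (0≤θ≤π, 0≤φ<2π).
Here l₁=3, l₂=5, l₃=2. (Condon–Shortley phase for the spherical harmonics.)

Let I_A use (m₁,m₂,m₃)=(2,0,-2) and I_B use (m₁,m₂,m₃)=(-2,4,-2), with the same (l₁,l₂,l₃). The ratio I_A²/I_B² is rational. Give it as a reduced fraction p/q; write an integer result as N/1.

5/126

Same 3,5,2: normalisation and zero-m 3j drop out of the ratio.
A: Δ: 6! 0! 4! / 11! → 1/2310; sum: t=1:−1/2880 = -1/2880; 3j²(3 5 2; 2 0 -2) = Δ·Π!·Σ² = 1/462  (sign -1)
B: Δ: 6! 0! 4! / 11! → 1/2310; sum: t=5:−1/2880 = -1/2880; 3j²(3 5 2; -2 4 -2) = Δ·Π!·Σ² = 3/55  (sign -1)
I_A²/I_B² = (1/462)/(3/55) = 5/126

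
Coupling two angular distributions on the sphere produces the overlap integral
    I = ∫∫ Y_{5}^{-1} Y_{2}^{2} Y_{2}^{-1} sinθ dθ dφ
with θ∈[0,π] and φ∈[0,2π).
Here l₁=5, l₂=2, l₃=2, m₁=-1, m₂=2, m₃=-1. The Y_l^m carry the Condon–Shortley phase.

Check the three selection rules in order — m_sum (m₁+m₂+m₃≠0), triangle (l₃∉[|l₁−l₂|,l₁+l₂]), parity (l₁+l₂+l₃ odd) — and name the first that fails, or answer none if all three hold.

Σmᵢ = 0  ✓
l₃∈[|l₁−l₂|,l₁+l₂]=[3,7], have l₃=2  ✗
Σlᵢ = 9 ⇒ odd

triangle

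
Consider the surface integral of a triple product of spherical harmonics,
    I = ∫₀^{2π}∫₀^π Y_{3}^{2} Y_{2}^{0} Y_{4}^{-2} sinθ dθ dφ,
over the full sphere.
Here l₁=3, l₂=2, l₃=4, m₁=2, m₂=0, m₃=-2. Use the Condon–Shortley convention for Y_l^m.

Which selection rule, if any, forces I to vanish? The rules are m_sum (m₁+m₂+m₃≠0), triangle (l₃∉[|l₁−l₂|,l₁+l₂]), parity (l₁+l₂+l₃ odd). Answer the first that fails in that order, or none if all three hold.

parity

m₁+m₂+m₃ = 2 + 0 − 2 = 0  ✓
triangle: |3−2|=1 ≤ l₃=4 ≤ 3+2=5  ✓
parity: l₁+l₂+l₃ = 9 is odd  ✗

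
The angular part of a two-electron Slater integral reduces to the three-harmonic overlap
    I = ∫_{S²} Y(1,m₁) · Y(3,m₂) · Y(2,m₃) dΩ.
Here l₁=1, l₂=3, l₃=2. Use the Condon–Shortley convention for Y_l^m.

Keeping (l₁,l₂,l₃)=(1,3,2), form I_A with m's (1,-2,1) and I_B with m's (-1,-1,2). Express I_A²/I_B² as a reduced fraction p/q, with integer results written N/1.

Shared (l₁,l₂,l₃)=(1,3,2): N and (l;000)² cancel in I_A²/I_B².
A: Δ = 2!·0!·4!/7! = 1/105; Racah Σ t=0..0: t=0:+1/12 = 1/12; ⇒ 3j(1 3 2; 1 -2 1)² = 2/21, sgn -1
B: Δ = 2!·0!·4!/7! = 1/105; Racah Σ t=2..2: t=2:+1/48 = 1/48; ⇒ 3j(1 3 2; -1 -1 2)² = 1/105, sgn +1
I_A²/I_B² = (2/21)/(1/105) = 10/1

10/1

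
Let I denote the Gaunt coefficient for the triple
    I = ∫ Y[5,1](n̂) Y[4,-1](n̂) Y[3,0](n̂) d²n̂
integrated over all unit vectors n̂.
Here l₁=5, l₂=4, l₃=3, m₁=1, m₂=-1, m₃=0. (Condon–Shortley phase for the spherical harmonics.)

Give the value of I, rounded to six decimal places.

m-sum 0 ✓  L=12 even ✓  1≤3≤9 ✓
Π(2lᵢ+1) = 11×9×7 = 693
triangle coeff Δ(5,4,3) = 1/180180
Σ_t [2,4]: t=2:+1/576 t=3:−1/144 t=4:+1/576 = -1/288
(3j)²=20/1001 [(5 4 3; 0 0 0)], sign=+1
Σ_t [1,3]: t=1:−1/1440 t=2:+1/192 t=3:−1/432 = 19/8640
(3j)²=361/30030 [(5 4 3; 1 -1 0)], sign=-1
⇒ 4πI² = 2166/13013
I = (-1)√(2166/13013/(4π)) = -0.11508947

-0.115089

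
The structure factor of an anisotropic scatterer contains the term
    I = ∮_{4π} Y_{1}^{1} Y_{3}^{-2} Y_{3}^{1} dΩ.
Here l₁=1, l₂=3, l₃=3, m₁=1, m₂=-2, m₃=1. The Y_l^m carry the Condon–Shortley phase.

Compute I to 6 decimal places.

L=7 odd ⇒ parity kills the (l;000) factor ⇒ I = 0

0.000000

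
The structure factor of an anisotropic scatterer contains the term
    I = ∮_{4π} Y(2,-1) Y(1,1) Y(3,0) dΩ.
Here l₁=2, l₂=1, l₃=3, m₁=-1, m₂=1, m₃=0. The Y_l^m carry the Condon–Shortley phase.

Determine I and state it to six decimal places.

0.143048

m-sum 0 ✓  L=6 even ✓  1≤3≤3 ✓
Π(2lᵢ+1) = 5×3×7 = 105
triangle coeff Δ(2,1,3) = 1/105
Σ_t [0,0]: t=0:+1/4 = 1/4
(3j)²=3/35 [(2 1 3; 0 0 0)], sign=-1
Σ_t [0,0]: t=0:+1/12 = 1/12
(3j)²=1/35 [(2 1 3; -1 1 0)], sign=-1
⇒ 4πI² = 9/35
I = (+1)√(9/35/(4π)) = 0.14304817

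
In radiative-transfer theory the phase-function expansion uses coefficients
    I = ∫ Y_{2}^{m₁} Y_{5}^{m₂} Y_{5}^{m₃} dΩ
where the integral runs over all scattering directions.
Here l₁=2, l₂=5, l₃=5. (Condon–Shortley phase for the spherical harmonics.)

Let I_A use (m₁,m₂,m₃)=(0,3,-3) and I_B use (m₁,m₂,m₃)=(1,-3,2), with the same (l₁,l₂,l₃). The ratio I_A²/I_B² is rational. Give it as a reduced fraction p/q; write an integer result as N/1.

1/100

l's match ⇒ only the (l;m) 3-j factors differ between A and B.
A: triangle coeff Δ(2,5,5) = 1/38610; Σ_t [0,2]: t=0:+1/161280 t=1:−1/5040 t=2:+1/5760 = -1/53760; (3j)²=1/4290 [(2 5 5; 0 3 -3)], sign=-1
B: triangle coeff Δ(2,5,5) = 1/38610; Σ_t [0,1]: t=0:+1/2880 t=1:−1/10080 = 1/4032; (3j)²=10/429 [(2 5 5; 1 -3 2)], sign=-1
I_A²/I_B² = (1/4290)/(10/429) = 1/100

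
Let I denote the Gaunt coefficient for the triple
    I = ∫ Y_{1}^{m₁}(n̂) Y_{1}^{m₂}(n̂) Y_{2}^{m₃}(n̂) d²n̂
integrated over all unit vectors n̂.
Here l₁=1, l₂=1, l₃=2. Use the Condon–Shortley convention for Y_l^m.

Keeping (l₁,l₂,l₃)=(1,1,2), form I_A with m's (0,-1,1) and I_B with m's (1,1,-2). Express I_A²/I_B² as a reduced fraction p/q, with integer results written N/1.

Shared (l₁,l₂,l₃)=(1,1,2): N and (l;000)² cancel in I_A²/I_B².
A: Δ = 0!·2!·2!/5! = 1/30; Racah Σ t=0..0: t=0:+1/2 = 1/2; ⇒ 3j(1 1 2; 0 -1 1)² = 1/10, sgn -1
B: Δ = 0!·2!·2!/5! = 1/30; Racah Σ t=0..0: t=0:+1/4 = 1/4; ⇒ 3j(1 1 2; 1 1 -2)² = 1/5, sgn +1
I_A²/I_B² = (1/10)/(1/5) = 1/2

1/2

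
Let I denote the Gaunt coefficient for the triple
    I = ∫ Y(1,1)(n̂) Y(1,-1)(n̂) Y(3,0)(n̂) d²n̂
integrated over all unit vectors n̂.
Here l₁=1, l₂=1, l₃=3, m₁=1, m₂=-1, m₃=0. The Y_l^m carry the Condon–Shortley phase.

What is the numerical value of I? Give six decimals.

0.000000

triangle: need 0≤l₃≤2, have 3; I=0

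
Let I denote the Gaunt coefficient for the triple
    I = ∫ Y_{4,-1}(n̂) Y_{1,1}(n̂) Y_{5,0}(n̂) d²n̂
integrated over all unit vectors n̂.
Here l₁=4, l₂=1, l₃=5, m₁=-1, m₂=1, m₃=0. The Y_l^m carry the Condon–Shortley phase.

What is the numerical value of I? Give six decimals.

m-sum 0 ✓  L=10 even ✓  3≤5≤5 ✓
Π(2lᵢ+1) = 9×3×11 = 297
triangle coeff Δ(4,1,5) = 1/495
Σ_t [0,0]: t=0:+1/576 = 1/576
(3j)²=5/99 [(4 1 5; 0 0 0)], sign=-1
Σ_t [0,0]: t=0:+1/1440 = 1/1440
(3j)²=2/99 [(4 1 5; -1 1 0)], sign=-1
⇒ 4πI² = 10/33
I = (+1)√(10/33/(4π)) = 0.15528807

0.155288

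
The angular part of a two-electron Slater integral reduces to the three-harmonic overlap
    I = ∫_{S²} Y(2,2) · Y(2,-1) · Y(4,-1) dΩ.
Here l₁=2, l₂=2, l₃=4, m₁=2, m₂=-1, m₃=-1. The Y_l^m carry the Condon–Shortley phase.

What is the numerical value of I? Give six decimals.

Rules hold: Σm=0, L=8 even, 0≤4≤4.
N = 5·5·9 = 225
Δ = 0!·4!·4!/9! = 1/630
Racah Σ t=0..0: t=0:+1/16 = 1/16
⇒ 3j(2 2 4; 0 0 0)² = 2/35, sgn +1
Racah Σ t=0..0: t=0:+1/144 = 1/144
⇒ 3j(2 2 4; 2 -1 -1)² = 1/126, sgn -1
4πI² = N·(3j₀)²·(3jₘ)² = 5/49
I = -1·√(0.102041/4π) = -0.09011188

-0.090112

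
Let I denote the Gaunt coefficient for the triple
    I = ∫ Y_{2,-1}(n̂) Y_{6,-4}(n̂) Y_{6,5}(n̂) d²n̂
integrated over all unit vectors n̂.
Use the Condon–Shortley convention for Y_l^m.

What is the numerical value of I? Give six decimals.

-0.197649

m-sum 0 ✓  L=14 even ✓  4≤6≤8 ✓
Π(2lᵢ+1) = 5×13×13 = 845
triangle coeff Δ(2,6,6) = 1/90090
Σ_t [0,2]: t=0:+1/69120 t=1:−1/14400 t=2:+1/69120 = -7/172800
(3j)²=14/715 [(2 6 6; 0 0 0)], sign=-1
Σ_t [1,2]: t=1:−1/725760 t=2:+1/7257600 = -1/806400
(3j)²=27/910 [(2 6 6; -1 -4 5)], sign=+1
⇒ 4πI² = 27/55
I = (-1)√(27/55/(4π)) = -0.19764945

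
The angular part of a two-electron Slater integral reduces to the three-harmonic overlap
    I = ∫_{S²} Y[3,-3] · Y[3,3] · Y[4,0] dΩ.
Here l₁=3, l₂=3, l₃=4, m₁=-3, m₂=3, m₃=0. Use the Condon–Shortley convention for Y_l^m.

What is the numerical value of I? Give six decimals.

m-sum 0 ✓  L=10 even ✓  0≤4≤6 ✓
Π(2lᵢ+1) = 7×7×9 = 441
triangle coeff Δ(3,3,4) = 1/34650
Σ_t [0,2]: t=0:+1/72 t=1:−1/16 t=2:+1/72 = -5/144
(3j)²=2/77 [(3 3 4; 0 0 0)], sign=-1
Σ_t [2,2]: t=2:+1/1152 = 1/1152
(3j)²=1/154 [(3 3 4; -3 3 0)], sign=+1
⇒ 4πI² = 9/121
I = (-1)√(9/121/(4π)) = -0.07693494

-0.076935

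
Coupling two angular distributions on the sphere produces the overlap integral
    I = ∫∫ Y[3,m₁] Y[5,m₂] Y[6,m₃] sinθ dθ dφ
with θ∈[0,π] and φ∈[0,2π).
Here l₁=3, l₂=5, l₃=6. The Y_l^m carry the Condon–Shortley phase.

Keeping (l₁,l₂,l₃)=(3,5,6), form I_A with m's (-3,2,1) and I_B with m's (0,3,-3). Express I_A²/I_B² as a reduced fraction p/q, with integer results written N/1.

l's match ⇒ only the (l;m) 3-j factors differ between A and B.
A: triangle coeff Δ(3,5,6) = 1/675675; Σ_t [2,2]: t=2:+1/34560 = 1/34560; (3j)²=7/429 [(3 5 6; -3 2 1)], sign=-1
B: triangle coeff Δ(3,5,6) = 1/675675; Σ_t [0,2]: t=0:+1/483840 t=1:−1/20160 t=2:+1/17280 = 1/96768; (3j)²=1/1001 [(3 5 6; 0 3 -3)], sign=-1
I_A²/I_B² = (7/429)/(1/1001) = 49/3

49/3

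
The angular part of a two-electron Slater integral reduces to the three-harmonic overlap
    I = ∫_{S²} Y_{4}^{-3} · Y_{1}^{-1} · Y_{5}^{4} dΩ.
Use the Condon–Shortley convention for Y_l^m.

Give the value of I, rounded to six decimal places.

0.294638

m-sum 0 ✓  L=10 even ✓  3≤5≤5 ✓
Π(2lᵢ+1) = 9×3×11 = 297
triangle coeff Δ(4,1,5) = 1/495
Σ_t [0,0]: t=0:+1/576 = 1/576
(3j)²=5/99 [(4 1 5; 0 0 0)], sign=-1
Σ_t [0,0]: t=0:+1/10080 = 1/10080
(3j)²=4/55 [(4 1 5; -3 -1 4)], sign=-1
⇒ 4πI² = 12/11
I = (+1)√(12/11/(4π)) = 0.29463840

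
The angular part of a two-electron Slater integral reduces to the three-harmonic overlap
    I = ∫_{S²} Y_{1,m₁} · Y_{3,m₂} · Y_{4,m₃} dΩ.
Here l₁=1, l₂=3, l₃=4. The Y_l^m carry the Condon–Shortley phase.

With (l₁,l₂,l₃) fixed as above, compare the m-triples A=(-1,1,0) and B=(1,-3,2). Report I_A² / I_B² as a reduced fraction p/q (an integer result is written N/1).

6/1

Shared (l₁,l₂,l₃)=(1,3,4): N and (l;000)² cancel in I_A²/I_B².
A: Δ = 0!·2!·6!/9! = 1/252; Racah Σ t=0..0: t=0:+1/96 = 1/96; ⇒ 3j(1 3 4; -1 1 0)² = 1/42, sgn +1
B: Δ = 0!·2!·6!/9! = 1/252; Racah Σ t=0..0: t=0:+1/1440 = 1/1440; ⇒ 3j(1 3 4; 1 -3 2)² = 1/252, sgn +1
I_A²/I_B² = (1/42)/(1/252) = 6/1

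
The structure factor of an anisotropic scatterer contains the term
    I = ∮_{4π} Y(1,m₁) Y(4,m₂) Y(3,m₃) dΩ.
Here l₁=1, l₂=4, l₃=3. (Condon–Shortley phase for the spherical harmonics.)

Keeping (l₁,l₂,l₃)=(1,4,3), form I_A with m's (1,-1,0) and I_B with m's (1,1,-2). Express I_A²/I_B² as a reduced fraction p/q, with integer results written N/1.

10/3

l's match ⇒ only the (l;m) 3-j factors differ between A and B.
A: triangle coeff Δ(1,4,3) = 1/252; Σ_t [0,0]: t=0:+1/72 = 1/72; (3j)²=5/126 [(1 4 3; 1 -1 0)], sign=-1
B: triangle coeff Δ(1,4,3) = 1/252; Σ_t [0,0]: t=0:+1/240 = 1/240; (3j)²=1/84 [(1 4 3; 1 1 -2)], sign=-1
I_A²/I_B² = (5/126)/(1/84) = 10/3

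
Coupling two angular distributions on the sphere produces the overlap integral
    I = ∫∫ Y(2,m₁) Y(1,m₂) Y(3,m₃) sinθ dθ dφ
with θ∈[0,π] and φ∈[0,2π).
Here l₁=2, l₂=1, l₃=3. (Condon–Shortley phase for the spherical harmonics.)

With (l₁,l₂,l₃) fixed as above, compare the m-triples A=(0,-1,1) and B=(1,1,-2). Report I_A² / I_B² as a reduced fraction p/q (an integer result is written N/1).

3/5

l's match ⇒ only the (l;m) 3-j factors differ between A and B.
A: triangle coeff Δ(2,1,3) = 1/105; Σ_t [0,0]: t=0:+1/8 = 1/8; (3j)²=2/35 [(2 1 3; 0 -1 1)], sign=+1
B: triangle coeff Δ(2,1,3) = 1/105; Σ_t [0,0]: t=0:+1/12 = 1/12; (3j)²=2/21 [(2 1 3; 1 1 -2)], sign=-1
I_A²/I_B² = (2/35)/(2/21) = 3/5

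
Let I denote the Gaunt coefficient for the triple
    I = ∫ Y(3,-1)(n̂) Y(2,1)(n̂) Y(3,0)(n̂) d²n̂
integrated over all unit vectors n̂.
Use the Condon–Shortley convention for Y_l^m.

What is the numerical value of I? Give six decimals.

-0.059471

Rules hold: Σm=0, L=8 even, 1≤3≤5.
N = 7·5·7 = 245
Δ = 2!·4!·2!/9! = 1/3780
Racah Σ t=0..2: t=0:+1/24 t=1:−1/4 t=2:+1/24 = -1/6
⇒ 3j(3 2 3; 0 0 0)² = 4/105, sgn +1
Racah Σ t=1..2: t=1:−1/12 t=2:+1/8 = 1/24
⇒ 3j(3 2 3; -1 1 0)² = 1/210, sgn -1
4πI² = N·(3j₀)²·(3jₘ)² = 2/45
I = -1·√(0.0444444/4π) = -0.05947080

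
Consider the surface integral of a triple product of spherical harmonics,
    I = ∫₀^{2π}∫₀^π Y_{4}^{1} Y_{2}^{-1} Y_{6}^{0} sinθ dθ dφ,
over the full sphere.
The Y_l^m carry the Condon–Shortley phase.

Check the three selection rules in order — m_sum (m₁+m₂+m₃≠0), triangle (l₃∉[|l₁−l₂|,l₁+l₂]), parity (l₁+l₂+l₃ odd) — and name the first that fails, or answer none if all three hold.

none

m₁+m₂+m₃ = 1 − 1 + 0 = 0  ✓
triangle: |4−2|=2 ≤ l₃=6 ≤ 4+2=6  ✓
parity: l₁+l₂+l₃ = 12 is even  ✓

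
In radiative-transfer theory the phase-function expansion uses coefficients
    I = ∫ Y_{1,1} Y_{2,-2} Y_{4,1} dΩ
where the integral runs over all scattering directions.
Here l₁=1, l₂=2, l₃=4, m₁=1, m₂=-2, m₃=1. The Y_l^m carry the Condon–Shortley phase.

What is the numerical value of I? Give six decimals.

0.000000

l₃=4 ∉ [1,3] — triangle fails ⇒ I = 0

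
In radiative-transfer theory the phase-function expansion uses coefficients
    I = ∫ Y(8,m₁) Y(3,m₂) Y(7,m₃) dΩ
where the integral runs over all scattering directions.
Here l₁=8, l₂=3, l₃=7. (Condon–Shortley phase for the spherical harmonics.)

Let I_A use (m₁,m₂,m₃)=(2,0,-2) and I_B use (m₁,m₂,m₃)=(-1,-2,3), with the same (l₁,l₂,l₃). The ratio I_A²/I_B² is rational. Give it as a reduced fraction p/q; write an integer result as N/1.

Shared (l₁,l₂,l₃)=(8,3,7): N and (l;000)² cancel in I_A²/I_B².
A: Δ = 4!·12!·2!/19! = 1/5290740; Racah Σ t=1..3: t=1:−1/7257600 t=2:+1/3870720 t=3:−1/26127360 = 43/522547200; ⇒ 3j(8 3 7; 2 0 -2)² = 1849/352716, sgn -1
B: Δ = 4!·12!·2!/19! = 1/5290740; Racah Σ t=0..1: t=0:+1/52254720 t=1:−1/11612160 = -1/14929920; ⇒ 3j(8 3 7; -1 -2 3)² = 1225/75582, sgn -1
I_A²/I_B² = (1849/352716)/(1225/75582) = 5547/17150

5547/17150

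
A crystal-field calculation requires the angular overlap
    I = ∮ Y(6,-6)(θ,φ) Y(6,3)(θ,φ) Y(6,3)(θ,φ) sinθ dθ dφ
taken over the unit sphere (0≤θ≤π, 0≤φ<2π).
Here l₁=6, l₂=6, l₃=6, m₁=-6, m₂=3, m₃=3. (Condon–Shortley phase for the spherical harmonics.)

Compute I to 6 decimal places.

Checks pass: Σm=0; 18 even; l₃=6∈[0,12].
(2·6+1)(2·6+1)(2·6+1) = 2197
Δ: 6! 6! 6! / 19! → 1/325909584
sum: t=0:+1/373248000 t=1:−1/1728000 t=2:+1/110592 t=3:−1/46656 t=4:+1/110592 t=5:−1/1728000 t=6:+1/373248000 = -7/1555200
3j²(6 6 6; 0 0 0) = Δ·Π!·Σ² = 400/46189  (sign -1)
sum: t=6:+1/18662400 = 1/18662400
3j²(6 6 6; -6 3 3) = Δ·Π!·Σ² = 84/4199  (sign -1)
combine: 4πI² = 2197·400/46189·84/4199 = 436800/1147619
take √, sign +1: I = 0.17403537

0.174035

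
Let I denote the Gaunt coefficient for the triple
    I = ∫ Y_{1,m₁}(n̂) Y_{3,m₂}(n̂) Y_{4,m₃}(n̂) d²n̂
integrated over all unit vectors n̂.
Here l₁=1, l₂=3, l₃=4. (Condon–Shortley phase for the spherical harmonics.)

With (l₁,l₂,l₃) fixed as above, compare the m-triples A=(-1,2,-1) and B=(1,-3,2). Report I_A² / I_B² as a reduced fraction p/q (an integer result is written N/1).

Same 1,3,4: normalisation and zero-m 3j drop out of the ratio.
A: Δ: 0! 2! 6! / 9! → 1/252; sum: t=0:+1/240 = 1/240; 3j²(1 3 4; -1 2 -1) = Δ·Π!·Σ² = 1/84  (sign -1)
B: Δ: 0! 2! 6! / 9! → 1/252; sum: t=0:+1/1440 = 1/1440; 3j²(1 3 4; 1 -3 2) = Δ·Π!·Σ² = 1/252  (sign +1)
I_A²/I_B² = (1/84)/(1/252) = 3/1

3/1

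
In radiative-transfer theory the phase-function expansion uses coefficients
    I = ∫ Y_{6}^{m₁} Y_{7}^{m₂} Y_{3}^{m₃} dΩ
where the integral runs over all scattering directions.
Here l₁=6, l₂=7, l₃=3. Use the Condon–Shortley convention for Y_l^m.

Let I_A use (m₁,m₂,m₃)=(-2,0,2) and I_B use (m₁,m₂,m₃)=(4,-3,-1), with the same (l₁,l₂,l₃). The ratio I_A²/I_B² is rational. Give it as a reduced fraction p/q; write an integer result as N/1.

35000/36481

l's match ⇒ only the (l;m) 3-j factors differ between A and B.
A: triangle coeff Δ(6,7,3) = 1/2042040; Σ_t [6,7]: t=6:+1/207360 t=7:−1/725760 = 1/290304; (3j)²=125/7293 [(6 7 3; -2 0 2)], sign=-1
B: triangle coeff Δ(6,7,3) = 1/2042040; Σ_t [0,2]: t=0:+1/174182400 t=1:−1/2177280 t=2:+1/645120 = 191/174182400; (3j)²=36481/2042040 [(6 7 3; 4 -3 -1)], sign=+1
I_A²/I_B² = (125/7293)/(36481/2042040) = 35000/36481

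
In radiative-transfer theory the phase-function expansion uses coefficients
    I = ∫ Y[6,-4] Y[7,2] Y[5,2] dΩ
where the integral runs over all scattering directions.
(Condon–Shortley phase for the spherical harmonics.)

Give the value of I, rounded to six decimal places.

0.048529

Rules hold: Σm=0, L=18 even, 1≤5≤13.
N = 13·15·11 = 2145
Δ = 8!·4!·6!/19! = 1/174594420
Racah Σ t=2..6: t=2:+1/4147200 t=3:−1/207360 t=4:+1/82944 t=5:−1/207360 t=6:+1/4147200 = 1/345600
⇒ 3j(6 7 5; 0 0 0)² = 420/46189, sgn -1
Racah Σ t=6..8: t=6:+1/1244160 t=7:−1/1451520 t=8:+1/19353600 = 29/174182400
⇒ 3j(6 7 5; -4 2 2)² = 841/554268, sgn -1
4πI² = N·(3j₀)²·(3jₘ)² = 441525/14919047
I = +1·√(0.0295947/4π) = 0.04852909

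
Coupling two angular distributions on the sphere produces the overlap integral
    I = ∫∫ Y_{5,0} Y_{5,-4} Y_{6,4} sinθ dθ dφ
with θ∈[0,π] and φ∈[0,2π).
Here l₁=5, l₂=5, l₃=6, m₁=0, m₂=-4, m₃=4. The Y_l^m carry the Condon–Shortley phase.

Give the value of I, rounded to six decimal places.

Rules hold: Σm=0, L=16 even, 0≤6≤10.
N = 11·11·13 = 1573
Δ = 4!·6!·6!/17! = 1/28588560
Racah Σ t=0..4: t=0:+1/345600 t=1:−1/13824 t=2:+1/5184 t=3:−1/13824 t=4:+1/345600 = 7/129600
⇒ 3j(5 5 6; 0 0 0)² = 80/7293, sgn +1
Racah Σ t=0..1: t=0:+1/345600 t=1:−1/207360 = -1/518400
⇒ 3j(5 5 6; 0 -4 4)² = 12/2431, sgn -1
4πI² = N·(3j₀)²·(3jₘ)² = 320/3757
I = -1·√(0.0851743/4π) = -0.08232836

-0.082328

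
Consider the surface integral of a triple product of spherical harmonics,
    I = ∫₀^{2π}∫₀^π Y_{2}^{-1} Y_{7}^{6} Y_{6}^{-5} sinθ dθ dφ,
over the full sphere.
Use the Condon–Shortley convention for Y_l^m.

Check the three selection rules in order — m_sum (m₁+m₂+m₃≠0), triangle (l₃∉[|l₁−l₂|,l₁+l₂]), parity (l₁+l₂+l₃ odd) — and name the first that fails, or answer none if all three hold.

m₁+m₂+m₃ = -1 + 6 − 5 = 0  ✓
triangle: |2−7|=5 ≤ l₃=6 ≤ 2+7=9  ✓
parity: l₁+l₂+l₃ = 15 is odd  ✗

parity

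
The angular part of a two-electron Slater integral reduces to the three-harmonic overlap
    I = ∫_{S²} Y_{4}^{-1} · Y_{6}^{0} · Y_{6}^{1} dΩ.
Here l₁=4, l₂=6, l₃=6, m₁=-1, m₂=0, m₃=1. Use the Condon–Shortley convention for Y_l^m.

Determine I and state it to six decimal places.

Checks pass: Σm=0; 16 even; l₃=6∈[2,10].
(2·4+1)(2·6+1)(2·6+1) = 1521
Δ: 4! 4! 8! / 17! → 1/15315300
sum: t=0:+1/829440 t=1:−1/25920 t=2:+1/9216 t=3:−1/25920 t=4:+1/829440 = 7/207360
3j²(4 6 6; 0 0 0) = Δ·Π!·Σ² = 28/2431  (sign +1)
sum: t=1:−1/103680 t=2:+1/13824 t=3:−1/17280 t=4:+1/207360 = 1/103680
3j²(4 6 6; -1 0 1) = Δ·Π!·Σ² = 10/7293  (sign -1)
combine: 4πI² = 1521·28/2431·10/7293 = 840/34969
take √, sign -1: I = -0.04372130

-0.043721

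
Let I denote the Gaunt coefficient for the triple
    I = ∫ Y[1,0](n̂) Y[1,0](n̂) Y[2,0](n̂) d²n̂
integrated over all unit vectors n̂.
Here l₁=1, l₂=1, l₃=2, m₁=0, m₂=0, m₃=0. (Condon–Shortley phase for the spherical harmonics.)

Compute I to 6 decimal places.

0.252313

m-sum 0 ✓  L=4 even ✓  0≤2≤2 ✓
Π(2lᵢ+1) = 3×3×5 = 45
triangle coeff Δ(1,1,2) = 1/30
Σ_t [0,0]: t=0:+1/1 = 1/1
(3j)²=2/15 [(1 1 2; 0 0 0)], sign=+1
(m-triple is (0,0,0) — same symbol as above.)
⇒ 4πI² = 4/5
I = (+1)√(4/5/(4π)) = 0.25231325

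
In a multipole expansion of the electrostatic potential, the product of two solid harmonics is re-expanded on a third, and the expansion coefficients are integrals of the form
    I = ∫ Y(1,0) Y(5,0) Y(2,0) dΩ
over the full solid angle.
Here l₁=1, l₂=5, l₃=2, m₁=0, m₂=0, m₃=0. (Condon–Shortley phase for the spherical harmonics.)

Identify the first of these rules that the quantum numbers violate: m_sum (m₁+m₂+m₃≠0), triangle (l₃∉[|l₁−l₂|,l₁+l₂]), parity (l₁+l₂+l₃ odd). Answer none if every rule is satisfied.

m₁+m₂+m₃ = 0 + 0 + 0 = 0  ✓
triangle: |1−5|=4 ≤ l₃=2 ≤ 1+5=6  ✗
parity: l₁+l₂+l₃ = 8 is even

triangle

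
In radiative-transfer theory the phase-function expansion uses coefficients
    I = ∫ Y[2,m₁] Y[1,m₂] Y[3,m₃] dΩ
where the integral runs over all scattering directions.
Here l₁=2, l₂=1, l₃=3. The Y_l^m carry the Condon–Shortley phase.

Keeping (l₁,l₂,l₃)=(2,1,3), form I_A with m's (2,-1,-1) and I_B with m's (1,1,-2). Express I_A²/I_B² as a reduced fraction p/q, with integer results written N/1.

Same 2,1,3: normalisation and zero-m 3j drop out of the ratio.
A: Δ: 0! 4! 2! / 7! → 1/105; sum: t=0:+1/48 = 1/48; 3j²(2 1 3; 2 -1 -1) = Δ·Π!·Σ² = 1/105  (sign +1)
B: Δ: 0! 4! 2! / 7! → 1/105; sum: t=0:+1/12 = 1/12; 3j²(2 1 3; 1 1 -2) = Δ·Π!·Σ² = 2/21  (sign -1)
I_A²/I_B² = (1/105)/(2/21) = 1/10

1/10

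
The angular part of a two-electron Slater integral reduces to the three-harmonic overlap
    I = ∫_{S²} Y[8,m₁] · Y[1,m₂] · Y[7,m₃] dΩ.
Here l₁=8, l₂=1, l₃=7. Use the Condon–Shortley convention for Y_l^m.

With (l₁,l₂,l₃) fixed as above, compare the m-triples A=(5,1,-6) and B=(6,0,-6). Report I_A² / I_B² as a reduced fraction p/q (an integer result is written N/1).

3/28

Shared (l₁,l₂,l₃)=(8,1,7): N and (l;000)² cancel in I_A²/I_B².
A: Δ = 2!·14!·0!/17! = 1/2040; Racah Σ t=2..2: t=2:+1/12454041600 = 1/12454041600; ⇒ 3j(8 1 7; 5 1 -6)² = 1/680, sgn -1
B: Δ = 2!·14!·0!/17! = 1/2040; Racah Σ t=1..1: t=1:−1/6227020800 = -1/6227020800; ⇒ 3j(8 1 7; 6 0 -6)² = 7/510, sgn +1
I_A²/I_B² = (1/680)/(7/510) = 3/28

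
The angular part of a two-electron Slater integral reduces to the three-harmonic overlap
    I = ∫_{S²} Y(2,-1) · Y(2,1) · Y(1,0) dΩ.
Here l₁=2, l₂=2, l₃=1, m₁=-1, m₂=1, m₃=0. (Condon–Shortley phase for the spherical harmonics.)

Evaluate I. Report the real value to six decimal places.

l₁+l₂+l₃=5 is odd: 3j(l;000)=0 ⇒ I=0

0.000000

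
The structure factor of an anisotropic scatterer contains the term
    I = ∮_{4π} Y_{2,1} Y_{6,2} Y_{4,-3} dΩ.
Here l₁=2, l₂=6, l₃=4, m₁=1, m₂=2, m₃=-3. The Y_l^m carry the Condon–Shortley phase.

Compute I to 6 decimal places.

0.089969

Checks pass: Σm=0; 12 even; l₃=4∈[4,8].
(2·2+1)(2·6+1)(2·4+1) = 585
Δ: 4! 0! 8! / 13! → 1/6435
sum: t=2:+1/2304 = 1/2304
3j²(2 6 4; 0 0 0) = Δ·Π!·Σ² = 5/143  (sign +1)
sum: t=1:−1/30240 = -1/30240
3j²(2 6 4; 1 2 -3) = Δ·Π!·Σ² = 32/6435  (sign +1)
combine: 4πI² = 585·5/143·32/6435 = 160/1573
take √, sign +1: I = 0.08996855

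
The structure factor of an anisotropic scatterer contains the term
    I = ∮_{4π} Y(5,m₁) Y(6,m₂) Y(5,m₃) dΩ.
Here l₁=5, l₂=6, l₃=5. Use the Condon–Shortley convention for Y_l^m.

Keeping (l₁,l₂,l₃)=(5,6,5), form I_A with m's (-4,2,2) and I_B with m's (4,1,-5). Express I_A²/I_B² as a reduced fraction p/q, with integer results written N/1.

l's match ⇒ only the (l;m) 3-j factors differ between A and B.
A: triangle coeff Δ(5,6,5) = 1/28588560; Σ_t [5,6]: t=5:−1/103680 t=6:+1/207360 = -1/207360; (3j)²=21/2431 [(5 6 5; -4 2 2)], sign=+1
B: triangle coeff Δ(5,6,5) = 1/28588560; Σ_t [1,1]: t=1:−1/2073600 = -1/2073600; (3j)²=63/9724 [(5 6 5; 4 1 -5)], sign=-1
I_A²/I_B² = (21/2431)/(63/9724) = 4/3

4/3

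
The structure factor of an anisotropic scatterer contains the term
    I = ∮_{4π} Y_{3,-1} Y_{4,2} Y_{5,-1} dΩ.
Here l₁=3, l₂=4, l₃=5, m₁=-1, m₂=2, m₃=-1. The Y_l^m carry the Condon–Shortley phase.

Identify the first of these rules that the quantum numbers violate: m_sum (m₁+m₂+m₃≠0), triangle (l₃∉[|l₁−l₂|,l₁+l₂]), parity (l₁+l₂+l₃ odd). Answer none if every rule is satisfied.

Σmᵢ = 0  ✓
l₃∈[|l₁−l₂|,l₁+l₂]=[1,7], have l₃=5  ✓
Σlᵢ = 12 ⇒ even  ✓

none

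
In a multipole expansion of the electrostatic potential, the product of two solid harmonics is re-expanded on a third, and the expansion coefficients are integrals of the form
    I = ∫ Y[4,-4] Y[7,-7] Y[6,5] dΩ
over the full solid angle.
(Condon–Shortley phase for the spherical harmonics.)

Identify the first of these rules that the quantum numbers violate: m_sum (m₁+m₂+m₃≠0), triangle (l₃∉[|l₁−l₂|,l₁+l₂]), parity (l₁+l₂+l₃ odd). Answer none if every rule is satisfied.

m_sum

Σmᵢ = -6  ✗
l₃∈[|l₁−l₂|,l₁+l₂]=[3,11], have l₃=6
Σlᵢ = 17 ⇒ odd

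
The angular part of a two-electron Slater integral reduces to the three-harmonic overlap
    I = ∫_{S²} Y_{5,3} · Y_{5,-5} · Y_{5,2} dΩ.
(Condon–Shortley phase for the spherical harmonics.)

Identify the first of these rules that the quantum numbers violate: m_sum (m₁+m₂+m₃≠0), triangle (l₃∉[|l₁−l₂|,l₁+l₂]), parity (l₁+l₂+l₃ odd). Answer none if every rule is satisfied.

m₁+m₂+m₃ = 3 − 5 + 2 = 0  ✓
triangle: |5−5|=0 ≤ l₃=5 ≤ 5+5=10  ✓
parity: l₁+l₂+l₃ = 15 is odd  ✗

parity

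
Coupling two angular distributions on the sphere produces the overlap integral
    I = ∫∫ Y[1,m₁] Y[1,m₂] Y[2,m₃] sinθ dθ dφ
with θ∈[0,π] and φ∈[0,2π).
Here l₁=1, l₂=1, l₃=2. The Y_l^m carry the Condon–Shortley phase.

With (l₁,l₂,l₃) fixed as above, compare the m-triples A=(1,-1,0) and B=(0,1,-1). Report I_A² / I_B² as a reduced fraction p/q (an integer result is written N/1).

Shared (l₁,l₂,l₃)=(1,1,2): N and (l;000)² cancel in I_A²/I_B².
A: Δ = 0!·2!·2!/5! = 1/30; Racah Σ t=0..0: t=0:+1/4 = 1/4; ⇒ 3j(1 1 2; 1 -1 0)² = 1/30, sgn +1
B: Δ = 0!·2!·2!/5! = 1/30; Racah Σ t=0..0: t=0:+1/2 = 1/2; ⇒ 3j(1 1 2; 0 1 -1)² = 1/10, sgn -1
I_A²/I_B² = (1/30)/(1/10) = 1/3

1/3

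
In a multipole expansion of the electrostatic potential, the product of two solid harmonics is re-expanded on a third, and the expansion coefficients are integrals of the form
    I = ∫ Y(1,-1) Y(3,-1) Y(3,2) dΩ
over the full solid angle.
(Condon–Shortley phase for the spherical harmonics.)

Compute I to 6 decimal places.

0.000000

Σlᵢ=7 odd — θ-integrand is odd under cosθ→−cosθ; I=0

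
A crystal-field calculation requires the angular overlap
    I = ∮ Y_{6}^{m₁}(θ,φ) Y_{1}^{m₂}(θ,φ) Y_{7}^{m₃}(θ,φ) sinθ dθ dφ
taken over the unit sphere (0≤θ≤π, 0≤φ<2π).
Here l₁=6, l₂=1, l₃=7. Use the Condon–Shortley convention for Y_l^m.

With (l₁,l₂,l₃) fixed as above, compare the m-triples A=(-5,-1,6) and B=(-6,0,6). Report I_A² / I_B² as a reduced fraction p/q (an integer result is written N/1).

6/1

Shared (l₁,l₂,l₃)=(6,1,7): N and (l;000)² cancel in I_A²/I_B².
A: Δ = 0!·12!·2!/15! = 1/1365; Racah Σ t=0..0: t=0:+1/79833600 = 1/79833600; ⇒ 3j(6 1 7; -5 -1 6)² = 2/35, sgn -1
B: Δ = 0!·12!·2!/15! = 1/1365; Racah Σ t=0..0: t=0:+1/479001600 = 1/479001600; ⇒ 3j(6 1 7; -6 0 6)² = 1/105, sgn -1
I_A²/I_B² = (2/35)/(1/105) = 6/1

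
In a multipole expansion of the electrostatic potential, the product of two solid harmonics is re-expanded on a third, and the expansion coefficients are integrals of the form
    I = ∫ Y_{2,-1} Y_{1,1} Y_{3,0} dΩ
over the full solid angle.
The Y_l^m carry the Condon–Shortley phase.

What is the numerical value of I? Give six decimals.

0.143048

Checks pass: Σm=0; 6 even; l₃=3∈[1,3].
(2·2+1)(2·1+1)(2·3+1) = 105
Δ: 0! 4! 2! / 7! → 1/105
sum: t=0:+1/4 = 1/4
3j²(2 1 3; 0 0 0) = Δ·Π!·Σ² = 3/35  (sign -1)
sum: t=0:+1/12 = 1/12
3j²(2 1 3; -1 1 0) = Δ·Π!·Σ² = 1/35  (sign -1)
combine: 4πI² = 105·3/35·1/35 = 9/35
take √, sign +1: I = 0.14304817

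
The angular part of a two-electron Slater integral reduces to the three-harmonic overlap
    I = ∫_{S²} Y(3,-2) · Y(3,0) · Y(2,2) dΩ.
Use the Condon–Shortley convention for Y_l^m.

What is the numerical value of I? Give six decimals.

-0.188063

Checks pass: Σm=0; 8 even; l₃=2∈[0,6].
(2·3+1)(2·3+1)(2·2+1) = 245
Δ: 4! 2! 2! / 9! → 1/3780
sum: t=1:−1/24 t=2:+1/4 t=3:−1/24 = 1/6
3j²(3 3 2; 0 0 0) = Δ·Π!·Σ² = 4/105  (sign +1)
sum: t=3:−1/24 = -1/24
3j²(3 3 2; -2 0 2) = Δ·Π!·Σ² = 1/21  (sign -1)
combine: 4πI² = 245·4/105·1/21 = 4/9
take √, sign -1: I = -0.18806319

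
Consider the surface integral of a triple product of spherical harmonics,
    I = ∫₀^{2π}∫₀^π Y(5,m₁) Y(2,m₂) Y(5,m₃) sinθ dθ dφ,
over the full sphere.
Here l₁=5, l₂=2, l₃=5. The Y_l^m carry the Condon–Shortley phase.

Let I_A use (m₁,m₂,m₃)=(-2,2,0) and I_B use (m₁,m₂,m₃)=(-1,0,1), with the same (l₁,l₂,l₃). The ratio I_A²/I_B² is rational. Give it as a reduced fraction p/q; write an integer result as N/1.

Same 5,2,5: normalisation and zero-m 3j drop out of the ratio.
A: Δ: 2! 8! 2! / 13! → 1/38610; sum: t=2:+1/2880 = 1/2880; 3j²(5 2 5; -2 2 0) = Δ·Π!·Σ² = 14/429  (sign -1)
B: Δ: 2! 8! 2! / 13! → 1/38610; sum: t=0:+1/5760 t=1:−1/720 t=2:+1/2304 = -1/1280; 3j²(5 2 5; -1 0 1) = Δ·Π!·Σ² = 27/1430  (sign -1)
I_A²/I_B² = (14/429)/(27/1430) = 140/81

140/81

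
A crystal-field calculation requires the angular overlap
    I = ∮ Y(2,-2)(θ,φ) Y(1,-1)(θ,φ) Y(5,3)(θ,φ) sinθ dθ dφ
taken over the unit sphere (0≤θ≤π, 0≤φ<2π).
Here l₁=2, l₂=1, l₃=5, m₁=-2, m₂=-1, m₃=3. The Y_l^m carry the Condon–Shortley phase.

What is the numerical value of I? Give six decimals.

triangle: need 1≤l₃≤3, have 5; I=0

0.000000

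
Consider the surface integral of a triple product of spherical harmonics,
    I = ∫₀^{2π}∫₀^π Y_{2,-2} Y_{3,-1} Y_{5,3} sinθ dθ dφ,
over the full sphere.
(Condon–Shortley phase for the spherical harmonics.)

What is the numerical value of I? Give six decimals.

Rules hold: Σm=0, L=10 even, 1≤5≤5.
N = 5·7·11 = 385
Δ = 0!·4!·6!/11! = 1/2310
Racah Σ t=0..0: t=0:+1/144 = 1/144
⇒ 3j(2 3 5; 0 0 0)² = 10/231, sgn -1
Racah Σ t=0..0: t=0:+1/1152 = 1/1152
⇒ 3j(2 3 5; -2 -1 3)² = 1/33, sgn +1
4πI² = N·(3j₀)²·(3jₘ)² = 50/99
I = -1·√(0.505051/4π) = -0.20047604

-0.200476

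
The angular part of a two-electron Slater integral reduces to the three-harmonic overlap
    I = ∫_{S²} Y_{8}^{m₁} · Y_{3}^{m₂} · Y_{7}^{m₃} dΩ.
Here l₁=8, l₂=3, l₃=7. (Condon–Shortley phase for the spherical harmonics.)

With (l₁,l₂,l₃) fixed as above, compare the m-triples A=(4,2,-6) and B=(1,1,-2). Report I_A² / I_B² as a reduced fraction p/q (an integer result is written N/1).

65/14

l's match ⇒ only the (l;m) 3-j factors differ between A and B.
A: triangle coeff Δ(8,3,7) = 1/5290740; Σ_t [3,4]: t=3:−1/479001600 t=4:+1/11496038400 = -23/11496038400; (3j)²=529/81396 [(8 3 7; 4 2 -6)], sign=+1
B: triangle coeff Δ(8,3,7) = 1/5290740; Σ_t [2,4]: t=2:+1/4838400 t=3:−1/5806080 t=4:+1/104509440 = 23/522547200; (3j)²=529/377910 [(8 3 7; 1 1 -2)], sign=-1
I_A²/I_B² = (529/81396)/(529/377910) = 65/14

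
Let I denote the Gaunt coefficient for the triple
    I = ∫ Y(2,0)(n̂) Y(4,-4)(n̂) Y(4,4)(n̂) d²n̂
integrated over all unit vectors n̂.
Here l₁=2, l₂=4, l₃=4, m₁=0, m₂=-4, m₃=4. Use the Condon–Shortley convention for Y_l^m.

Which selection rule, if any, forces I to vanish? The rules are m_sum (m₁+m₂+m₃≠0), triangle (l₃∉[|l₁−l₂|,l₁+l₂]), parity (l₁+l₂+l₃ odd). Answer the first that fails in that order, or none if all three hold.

none

azimuthal sum: 0 − 4 + 4 = 0  ✓
2 ≤ 4 ≤ 6 (triangle on l)  ✓
L = 2 + 4 + 4 = 10 (even)  ✓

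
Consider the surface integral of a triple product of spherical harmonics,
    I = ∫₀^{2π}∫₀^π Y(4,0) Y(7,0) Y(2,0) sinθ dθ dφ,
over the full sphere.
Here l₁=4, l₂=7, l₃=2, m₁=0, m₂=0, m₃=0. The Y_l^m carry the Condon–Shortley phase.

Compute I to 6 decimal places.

0.000000

triangle: need 3≤l₃≤11, have 2; I=0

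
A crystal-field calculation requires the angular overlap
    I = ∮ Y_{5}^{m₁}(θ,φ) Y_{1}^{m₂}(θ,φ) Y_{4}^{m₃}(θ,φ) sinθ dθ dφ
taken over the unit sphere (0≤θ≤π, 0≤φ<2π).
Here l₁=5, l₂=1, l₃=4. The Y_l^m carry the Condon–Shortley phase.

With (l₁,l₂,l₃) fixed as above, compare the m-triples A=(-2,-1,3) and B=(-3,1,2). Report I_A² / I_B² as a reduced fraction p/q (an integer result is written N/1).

l's match ⇒ only the (l;m) 3-j factors differ between A and B.
A: triangle coeff Δ(5,1,4) = 1/495; Σ_t [0,0]: t=0:+1/10080 = 1/10080; (3j)²=1/165 [(5 1 4; -2 -1 3)], sign=-1
B: triangle coeff Δ(5,1,4) = 1/495; Σ_t [2,2]: t=2:+1/2880 = 1/2880; (3j)²=28/495 [(5 1 4; -3 1 2)], sign=+1
I_A²/I_B² = (1/165)/(28/495) = 3/28

3/28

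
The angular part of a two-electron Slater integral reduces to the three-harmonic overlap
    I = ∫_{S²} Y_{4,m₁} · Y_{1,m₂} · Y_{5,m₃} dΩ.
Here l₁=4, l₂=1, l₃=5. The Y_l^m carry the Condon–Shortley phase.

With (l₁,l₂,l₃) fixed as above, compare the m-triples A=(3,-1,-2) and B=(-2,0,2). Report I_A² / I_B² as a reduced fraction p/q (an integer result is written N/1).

1/7

l's match ⇒ only the (l;m) 3-j factors differ between A and B.
A: triangle coeff Δ(4,1,5) = 1/495; Σ_t [0,0]: t=0:+1/10080 = 1/10080; (3j)²=1/165 [(4 1 5; 3 -1 -2)], sign=-1
B: triangle coeff Δ(4,1,5) = 1/495; Σ_t [0,0]: t=0:+1/1440 = 1/1440; (3j)²=7/165 [(4 1 5; -2 0 2)], sign=-1
I_A²/I_B² = (1/165)/(7/165) = 1/7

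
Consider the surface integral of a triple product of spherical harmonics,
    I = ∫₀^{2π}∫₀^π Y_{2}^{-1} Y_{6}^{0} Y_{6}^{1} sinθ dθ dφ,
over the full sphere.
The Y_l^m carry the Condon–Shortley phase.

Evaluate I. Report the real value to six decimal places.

-0.030344

Checks pass: Σm=0; 14 even; l₃=6∈[4,8].
(2·2+1)(2·6+1)(2·6+1) = 845
Δ: 2! 2! 10! / 15! → 1/90090
sum: t=0:+1/69120 t=1:−1/14400 t=2:+1/69120 = -7/172800
3j²(2 6 6; 0 0 0) = Δ·Π!·Σ² = 14/715  (sign -1)
sum: t=1:−1/28800 t=2:+1/34560 = -1/172800
3j²(2 6 6; -1 0 1) = Δ·Π!·Σ² = 1/1430  (sign +1)
combine: 4πI² = 845·14/715·1/1430 = 7/605
take √, sign -1: I = -0.03034355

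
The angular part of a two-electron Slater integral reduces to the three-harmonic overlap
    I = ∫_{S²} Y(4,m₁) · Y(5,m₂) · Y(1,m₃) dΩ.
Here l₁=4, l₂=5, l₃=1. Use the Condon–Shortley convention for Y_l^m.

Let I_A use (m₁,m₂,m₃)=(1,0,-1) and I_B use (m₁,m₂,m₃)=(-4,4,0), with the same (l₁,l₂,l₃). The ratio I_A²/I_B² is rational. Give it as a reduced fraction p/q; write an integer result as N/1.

10/9

Shared (l₁,l₂,l₃)=(4,5,1): N and (l;000)² cancel in I_A²/I_B².
A: Δ = 8!·0!·2!/11! = 1/495; Racah Σ t=3..3: t=3:−1/1440 = -1/1440; ⇒ 3j(4 5 1; 1 0 -1)² = 2/99, sgn -1
B: Δ = 8!·0!·2!/11! = 1/495; Racah Σ t=8..8: t=8:+1/40320 = 1/40320; ⇒ 3j(4 5 1; -4 4 0)² = 1/55, sgn -1
I_A²/I_B² = (2/99)/(1/55) = 10/9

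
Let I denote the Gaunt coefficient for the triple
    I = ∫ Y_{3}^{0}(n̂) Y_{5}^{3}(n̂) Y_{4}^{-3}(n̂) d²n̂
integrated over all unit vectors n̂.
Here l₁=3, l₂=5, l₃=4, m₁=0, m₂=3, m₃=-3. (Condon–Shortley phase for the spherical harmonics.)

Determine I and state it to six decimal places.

Rules hold: Σm=0, L=12 even, 2≤4≤8.
N = 7·11·9 = 693
Δ = 4!·2!·6!/13! = 1/180180
Racah Σ t=1..3: t=1:−1/576 t=2:+1/144 t=3:−1/576 = 1/288
⇒ 3j(3 5 4; 0 0 0)² = 20/1001, sgn +1
Racah Σ t=2..3: t=2:+1/2880 t=3:−1/1440 = -1/2880
⇒ 3j(3 5 4; 0 3 -3)² = 7/715, sgn +1
4πI² = N·(3j₀)²·(3jₘ)² = 252/1859
I = +1·√(0.135557/4π) = 0.10386175

0.103862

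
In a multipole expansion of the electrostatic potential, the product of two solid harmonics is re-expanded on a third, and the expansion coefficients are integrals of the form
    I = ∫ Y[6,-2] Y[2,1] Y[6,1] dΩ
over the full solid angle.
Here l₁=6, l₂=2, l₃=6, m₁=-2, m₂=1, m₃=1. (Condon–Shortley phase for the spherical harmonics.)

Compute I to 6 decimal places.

0.088837

Rules hold: Σm=0, L=14 even, 4≤6≤8.
N = 13·5·13 = 845
Δ = 2!·10!·2!/15! = 1/90090
Racah Σ t=0..2: t=0:+1/69120 t=1:−1/14400 t=2:+1/69120 = -7/172800
⇒ 3j(6 2 6; 0 0 0)² = 14/715, sgn -1
Racah Σ t=1..2: t=1:−1/60480 t=2:+1/34560 = 1/80640
⇒ 3j(6 2 6; -2 1 1)² = 6/1001, sgn -1
4πI² = N·(3j₀)²·(3jₘ)² = 12/121
I = +1·√(0.0991736/4π) = 0.08883682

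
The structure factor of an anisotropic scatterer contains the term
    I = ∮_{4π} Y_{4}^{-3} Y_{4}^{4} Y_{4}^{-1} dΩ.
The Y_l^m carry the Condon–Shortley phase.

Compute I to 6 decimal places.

m-sum 0 ✓  L=12 even ✓  0≤4≤8 ✓
Π(2lᵢ+1) = 9×9×9 = 729
triangle coeff Δ(4,4,4) = 1/450450
Σ_t [0,4]: t=0:+1/13824 t=1:−1/216 t=2:+1/64 t=3:−1/216 t=4:+1/13824 = 5/768
(3j)²=18/1001 [(4 4 4; 0 0 0)], sign=+1
Σ_t [4,4]: t=4:+1/3456 = 1/3456
(3j)²=35/1287 [(4 4 4; -3 4 -1)], sign=-1
⇒ 4πI² = 7290/20449
I = (-1)√(7290/20449/(4π)) = -0.16843130

-0.168431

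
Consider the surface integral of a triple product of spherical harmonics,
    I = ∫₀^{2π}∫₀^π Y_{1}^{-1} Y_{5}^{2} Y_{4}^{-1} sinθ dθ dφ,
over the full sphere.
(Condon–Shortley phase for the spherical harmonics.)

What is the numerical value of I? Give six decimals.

0.225034

m-sum 0 ✓  L=10 even ✓  4≤4≤6 ✓
Π(2lᵢ+1) = 3×11×9 = 297
triangle coeff Δ(1,5,4) = 1/495
Σ_t [1,1]: t=1:−1/576 = -1/576
(3j)²=5/99 [(1 5 4; 0 0 0)], sign=-1
Σ_t [2,2]: t=2:+1/1440 = 1/1440
(3j)²=7/165 [(1 5 4; -1 2 -1)], sign=-1
⇒ 4πI² = 7/11
I = (+1)√(7/11/(4π)) = 0.22503380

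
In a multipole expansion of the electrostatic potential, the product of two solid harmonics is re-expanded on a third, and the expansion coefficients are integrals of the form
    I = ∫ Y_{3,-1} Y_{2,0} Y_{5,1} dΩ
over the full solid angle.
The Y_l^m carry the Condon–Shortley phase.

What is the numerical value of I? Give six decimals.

Checks pass: Σm=0; 10 even; l₃=5∈[1,5].
(2·3+1)(2·2+1)(2·5+1) = 385
Δ: 0! 6! 4! / 11! → 1/2310
sum: t=0:+1/144 = 1/144
3j²(3 2 5; 0 0 0) = Δ·Π!·Σ² = 10/231  (sign -1)
sum: t=0:+1/192 = 1/192
3j²(3 2 5; -1 0 1) = Δ·Π!·Σ² = 3/77  (sign +1)
combine: 4πI² = 385·10/231·3/77 = 50/77
take √, sign -1: I = -0.22731846

-0.227318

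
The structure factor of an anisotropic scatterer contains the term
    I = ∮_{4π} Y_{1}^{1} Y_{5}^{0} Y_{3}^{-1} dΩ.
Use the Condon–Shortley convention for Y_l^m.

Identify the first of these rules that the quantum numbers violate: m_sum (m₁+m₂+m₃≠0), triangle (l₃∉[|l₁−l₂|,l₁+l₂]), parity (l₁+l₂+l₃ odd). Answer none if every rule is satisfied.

azimuthal sum: 1 + 0 − 1 = 0  ✓
4 ≤ 3 ≤ 6 (triangle on l)  ✗
L = 1 + 5 + 3 = 9 (odd)

triangle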